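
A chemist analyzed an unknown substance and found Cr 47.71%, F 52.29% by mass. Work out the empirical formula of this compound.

Assume 100 g: 47.71 g Cr, 52.29 g F.
Moles — Cr: 47.71 / 52.00 = 0.9175 mol; F: 52.29 / 19.00 = 2.752 mol
Ratios (÷ 0.9175): Cr 1.000, F 3.000
≈ 1:3 → CrF3

CrF3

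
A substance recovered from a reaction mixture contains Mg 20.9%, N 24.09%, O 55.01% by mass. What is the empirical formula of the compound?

MgN2O4

Assume 100 g: 20.9 g Mg, 24.09 g N, 55.01 g O.
n(Mg) = 20.9/24.31 = 0.8597, n(N) = 24.09/14.01 = 1.719, n(O) = 55.01/16.00 = 3.438
Ratios (÷ 0.8597): Mg 1.000, N 2.000, O 3.999
→ MgN2O4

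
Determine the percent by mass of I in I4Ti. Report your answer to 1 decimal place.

91.4%

Molar mass = 4(126.90) + 1(47.87) = 555.470 g/mol
Mass of I per mole = 4 × 126.90 = 507.600 g
% I = 507.600 / 555.470 × 100 = 91.4%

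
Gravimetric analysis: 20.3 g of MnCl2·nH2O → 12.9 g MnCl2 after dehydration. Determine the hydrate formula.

MnCl2·4H2O

Mass of water lost = 20.3 − 12.9 = 7.4 g → 7.4 / 18.02 = 0.4107 mol H2O
Molar mass of MnCl2 = 125.84 g/mol → mol MnCl2 = 12.9 / 125.84 = 0.1025
n = 0.4107 / 0.1025 = 4.01 ≈ 4 → MnCl2·4H2O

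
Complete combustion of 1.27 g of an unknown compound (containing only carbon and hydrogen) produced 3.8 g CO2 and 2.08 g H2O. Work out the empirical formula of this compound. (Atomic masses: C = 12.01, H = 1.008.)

C3H8

mol C = 3.8 / 44.01 = 0.08634; mass C = 0.08634 × 12.01 = 1.037 g
mol H = 2 × (2.08 / 18.02) = 0.2309; mass H = 0.2309 × 1.008 = 0.2327 g
Ratios (÷ 0.08634): C 1.000, H 2.674
Multiply by 3: C 3.00, H 8.02 → C3H8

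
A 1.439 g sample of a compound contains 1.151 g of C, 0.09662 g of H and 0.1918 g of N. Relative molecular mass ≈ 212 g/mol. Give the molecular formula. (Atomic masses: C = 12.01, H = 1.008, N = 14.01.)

C14H14N2

n(C) = 1.151/12.01 = 0.09584, n(H) = 0.09662/1.008 = 0.09585, n(N) = 0.1918/14.01 = 0.01369
Divide by the smallest (0.01369 mol N): C 7.000, H 7.002, N 1.000
Ratio ≈ 7:7:1, so the empirical formula is C7H7N
Empirical-formula mass = 105.14 g/mol
n = 212 / 105.14 = 2.02 ≈ 2
Molecular formula = (C7H7N)×2 = C14H14N2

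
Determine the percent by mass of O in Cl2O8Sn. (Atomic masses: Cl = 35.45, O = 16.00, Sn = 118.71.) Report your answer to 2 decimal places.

40.30%

Molar mass = 2(35.45) + 8(16.00) + 1(118.71) = 317.610 g/mol
Mass of O per mole = 8 × 16.00 = 128.000 g
% O = 128.000 / 317.610 × 100 = 40.30%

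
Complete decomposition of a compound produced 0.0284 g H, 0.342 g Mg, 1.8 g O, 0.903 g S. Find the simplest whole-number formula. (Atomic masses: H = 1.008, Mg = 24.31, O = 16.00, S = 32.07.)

H: 0.0284 g ÷ 1.008 g/mol = 0.02817 mol
Mg: 0.342 g ÷ 24.31 g/mol = 0.01407 mol
O: 1.8 g ÷ 16.00 g/mol = 0.1125 mol
S: 0.903 g ÷ 32.07 g/mol = 0.02816 mol
Divide by the smallest (0.01407 mol Mg): H 2.003, Mg 1.000, O 7.997, S 2.001
≈ 2:1:8:2 → H2MgO8S2

H2MgO8S2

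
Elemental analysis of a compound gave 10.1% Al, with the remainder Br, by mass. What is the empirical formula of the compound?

AlBr3

Assume 100 g: 10.1 g Al, 89.9 g Br.
n(Al) = 10.1/26.98 = 0.3744, n(Br) = 89.9/79.90 = 1.125
Divide by the smallest (0.3744 mol Al): Al 1.000, Br 3.006
→ AlBr3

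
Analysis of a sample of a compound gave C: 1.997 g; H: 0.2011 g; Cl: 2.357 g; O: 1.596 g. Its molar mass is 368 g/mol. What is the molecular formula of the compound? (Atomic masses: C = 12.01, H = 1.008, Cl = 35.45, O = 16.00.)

n(C) = 1.997/12.01 = 0.1663, n(H) = 0.2011/1.008 = 0.1995, n(Cl) = 2.357/35.45 = 0.06649, n(O) = 1.596/16.00 = 0.09975
Ratios (÷ 0.06649): C 2.501, H 3.001, Cl 1.000, O 1.500
Scaling by 2: C 5.00, H 6.00, Cl 2.00, O 3.00 → C5H6Cl2O3
Empirical-formula mass = 185.00 g/mol
n = 368 / 185.00 = 1.99 ≈ 2
Molecular formula = (C5H6Cl2O3)×2 = C10H12Cl4O6

C10H12Cl4O6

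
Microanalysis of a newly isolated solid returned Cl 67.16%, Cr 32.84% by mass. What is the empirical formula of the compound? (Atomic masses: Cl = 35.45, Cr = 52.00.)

Assume 100 g: 67.16 g Cl, 32.84 g Cr.
Cl: 67.16 g ÷ 35.45 g/mol = 1.894 mol
Cr: 32.84 g ÷ 52.00 g/mol = 0.6315 mol
Smallest is Cr at 0.6315 mol; normalising gives Cl 3.000, Cr 1.000
≈ 3:1 → Cl3Cr

Cl3Cr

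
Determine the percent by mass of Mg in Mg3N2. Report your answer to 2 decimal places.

72.24%

Molar mass = 3(24.31) + 2(14.01) = 100.950 g/mol
Mass of Mg per mole = 3 × 24.31 = 72.930 g
% Mg = 72.930 / 100.950 × 100 = 72.24%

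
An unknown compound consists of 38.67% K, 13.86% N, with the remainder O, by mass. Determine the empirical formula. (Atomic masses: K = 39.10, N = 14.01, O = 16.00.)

Assume 100 g: 38.67 g K, 13.86 g N, 47.47 g O.
Moles — K: 38.67 / 39.10 = 0.989 mol; N: 13.86 / 14.01 = 0.9893 mol; O: 47.47 / 16.00 = 2.967 mol
Smallest is K at 0.989 mol; normalising gives K 1.000, N 1.000, O 3.000
Ratio ≈ 1:1:3, so the empirical formula is KNO3

KNO3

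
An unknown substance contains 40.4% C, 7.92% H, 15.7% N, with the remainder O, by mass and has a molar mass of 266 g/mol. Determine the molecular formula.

C9H21N3O6

Assume 100 g: 40.4 g C, 7.92 g H, 15.7 g N, 35.98 g O.
Moles — C: 40.4 / 12.01 = 3.364 mol; H: 7.92 / 1.008 = 7.857 mol; N: 15.7 / 14.01 = 1.121 mol; O: 35.98 / 16.00 = 2.249 mol
Divide by the smallest (1.121 mol N): C 3.002, H 7.011, N 1.000, O 2.007
≈ 3:7:1:2 → C3H7NO2
Empirical-formula mass = 89.10 g/mol
n = 266 / 89.10 = 2.99 ≈ 3
Molecular formula = (C3H7NO2)×3 = C9H21N3O6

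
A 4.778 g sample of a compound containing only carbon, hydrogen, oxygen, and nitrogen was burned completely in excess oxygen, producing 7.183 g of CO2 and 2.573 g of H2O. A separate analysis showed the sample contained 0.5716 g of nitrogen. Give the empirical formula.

mol C = 7.183 / 44.01 = 0.1632; mass C = 0.1632 × 12.01 = 1.960 g
mol H = 2 × (2.573 / 18.02) = 0.2856; mass H = 0.2856 × 1.008 = 0.2879 g
mol N = 0.5716 / 14.01 = 0.04080
mass O = 4.778 − (2.820) = 1.958 g → mol O = 0.1224
Divide by the smallest (0.0408 mol N): C 4.000, H 6.999, N 1.000, O 3.000
≈ 4:7:1:3 → C4H7NO3

C4H7NO3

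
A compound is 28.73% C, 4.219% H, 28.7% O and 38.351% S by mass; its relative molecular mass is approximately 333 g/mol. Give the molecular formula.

Assume 100 g: 28.73 g C, 4.219 g H, 28.7 g O, 38.351 g S.
C: 28.73 g ÷ 12.01 g/mol = 2.392 mol
H: 4.219 g ÷ 1.008 g/mol = 4.186 mol
O: 28.7 g ÷ 16.00 g/mol = 1.794 mol
S: 38.351 g ÷ 32.07 g/mol = 1.196 mol
Divide by the smallest (1.196 mol S): C 2.000, H 3.500, O 1.500, S 1.000
×2: C 4.00, H 7.00, O 3.00, S 2.00 → C4H7O3S2
Empirical-formula mass = 167.24 g/mol
n = 333 / 167.24 = 1.99 ≈ 2
Molecular formula = (C4H7O3S2)×2 = C8H14O6S4

C8H14O6S4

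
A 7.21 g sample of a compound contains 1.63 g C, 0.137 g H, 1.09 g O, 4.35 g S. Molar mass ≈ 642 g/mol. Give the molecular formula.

C: 1.63 g ÷ 12.01 g/mol = 0.1357 mol
H: 0.137 g ÷ 1.008 g/mol = 0.1359 mol
O: 1.09 g ÷ 16.00 g/mol = 0.06813 mol
S: 4.35 g ÷ 32.07 g/mol = 0.1356 mol
Divide by the smallest (0.06813 mol O): C 1.992, H 1.995, O 1.000, S 1.991
≈ 2:2:1:2 → C2H2OS2
Empirical-formula mass = 106.18 g/mol
n = 642 / 106.18 = 6.05 ≈ 6
Molecular formula = (C2H2OS2)×6 = C12H12O6S12

C12H12O6S12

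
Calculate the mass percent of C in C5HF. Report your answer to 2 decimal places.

Molar mass = 5(12.01) + 1(1.008) + 1(19.00) = 80.058 g/mol
Mass of C per mole = 5 × 12.01 = 60.050 g
% C = 60.050 / 80.058 × 100 = 75.01%

75.01%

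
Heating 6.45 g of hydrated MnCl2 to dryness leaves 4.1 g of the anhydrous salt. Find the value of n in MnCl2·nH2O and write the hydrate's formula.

MnCl2·4H2O

Mass of water lost = 6.45 − 4.1 = 2.35 g → 2.35 / 18.02 = 0.1304 mol H2O
Molar mass of MnCl2 = 125.84 g/mol → mol MnCl2 = 4.1 / 125.84 = 0.03258
n = 0.1304 / 0.03258 = 4.00 ≈ 4 → MnCl2·4H2O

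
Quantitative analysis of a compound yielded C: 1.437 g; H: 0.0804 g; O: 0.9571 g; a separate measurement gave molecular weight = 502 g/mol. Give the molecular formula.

C24H16O12

C: 1.437 g ÷ 12.01 g/mol = 0.1197 mol
H: 0.0804 g ÷ 1.008 g/mol = 0.07976 mol
O: 0.9571 g ÷ 16.00 g/mol = 0.05982 mol
Ratios (÷ 0.05982): C 2.000, H 1.333, O 1.000
Multiply by 3: C 6.00, H 4.00, O 3.00 → C6H4O3
Empirical-formula mass = 124.09 g/mol
n = 502 / 124.09 = 4.05 ≈ 4
Molecular formula = (C6H4O3)×4 = C24H16O12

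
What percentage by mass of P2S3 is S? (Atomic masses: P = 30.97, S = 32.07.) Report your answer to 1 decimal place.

Molar mass = 2(30.97) + 3(32.07) = 158.150 g/mol
Mass of S per mole = 3 × 32.07 = 96.210 g
% S = 96.210 / 158.150 × 100 = 60.8%

60.8%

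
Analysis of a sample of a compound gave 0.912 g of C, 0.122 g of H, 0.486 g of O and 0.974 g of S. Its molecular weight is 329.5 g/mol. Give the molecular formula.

n(C) = 0.912/12.01 = 0.07594, n(H) = 0.122/1.008 = 0.121, n(O) = 0.486/16.00 = 0.03037, n(S) = 0.974/32.07 = 0.03037
Smallest is S at 0.03037 mol; normalising gives C 2.500, H 3.985, O 1.000, S 1.000
Scaling by 2: C 5.00, H 7.97, O 2.00, S 2.00 → C5H8O2S2
Empirical-formula mass = 164.25 g/mol
n = 329.5 / 164.25 = 2.01 ≈ 2
Molecular formula = (C5H8O2S2)×2 = C10H16O4S4

C10H16O4S4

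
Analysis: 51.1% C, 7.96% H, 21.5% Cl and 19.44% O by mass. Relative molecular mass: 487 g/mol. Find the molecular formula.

C21H39Cl3O6

Assume 100 g: 51.1 g C, 7.96 g H, 21.5 g Cl, 19.44 g O.
C: 51.1 g ÷ 12.01 g/mol = 4.255 mol
H: 7.96 g ÷ 1.008 g/mol = 7.897 mol
Cl: 21.5 g ÷ 35.45 g/mol = 0.6065 mol
O: 19.44 g ÷ 16.00 g/mol = 1.215 mol
Divide by the smallest (0.6065 mol Cl): C 7.015, H 13.021, Cl 1.000, O 2.003
Ratio ≈ 7:13:1:2, so the empirical formula is C7H13ClO2
Empirical-formula mass = 164.62 g/mol
n = 487 / 164.62 = 2.96 ≈ 3
Molecular formula = (C7H13ClO2)×3 = C21H39Cl3O6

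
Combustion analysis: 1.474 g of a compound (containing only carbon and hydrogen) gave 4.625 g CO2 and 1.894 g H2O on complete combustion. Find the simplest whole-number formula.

mol C = 4.625 / 44.01 = 0.1051; mass C = 0.1051 × 12.01 = 1.262 g
mol H = 2 × (1.894 / 18.02) = 0.2102; mass H = 0.2102 × 1.008 = 0.2119 g
Divide by the smallest (0.1051 mol C): C 1.000, H 2.000
→ CH2

CH2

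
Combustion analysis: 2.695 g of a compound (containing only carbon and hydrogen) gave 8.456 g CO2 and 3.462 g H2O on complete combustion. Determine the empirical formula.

mol C = 8.456 / 44.01 = 0.1921; mass C = 0.1921 × 12.01 = 2.308 g
mol H = 2 × (3.462 / 18.02) = 0.3842; mass H = 0.3842 × 1.008 = 0.3873 g
Divide by the smallest (0.1921 mol C): C 1.000, H 2.000
→ CH2

CH2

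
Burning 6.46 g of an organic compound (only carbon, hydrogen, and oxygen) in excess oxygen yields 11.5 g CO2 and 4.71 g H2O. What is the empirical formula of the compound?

mol C = 11.5 / 44.01 = 0.2613; mass C = 0.2613 × 12.01 = 3.138 g
mol H = 2 × (4.71 / 18.02) = 0.5228; mass H = 0.5228 × 1.008 = 0.5269 g
mass O = 6.46 − (3.665) = 2.795 g → mol O = 0.1747
Smallest is O at 0.1747 mol; normalising gives C 1.496, H 2.993, O 1.000
Scaling by 2: C 2.99, H 5.99, O 2.00 → C3H6O2

C3H6O2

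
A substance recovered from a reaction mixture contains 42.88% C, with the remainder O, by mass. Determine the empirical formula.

CO

Assume 100 g: 42.88 g C, 57.12 g O.
Moles — C: 42.88 / 12.01 = 3.57 mol; O: 57.12 / 16.00 = 3.57 mol
Smallest is O at 3.57 mol; normalising gives C 1.000, O 1.000
→ CO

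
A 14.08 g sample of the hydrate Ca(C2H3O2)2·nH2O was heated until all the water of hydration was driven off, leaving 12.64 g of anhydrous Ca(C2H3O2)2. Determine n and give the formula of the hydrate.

Mass of water lost = 14.08 − 12.64 = 1.44 g → 1.44 / 18.02 = 0.07991 mol H2O
Molar mass of Ca(C2H3O2)2 = 158.17 g/mol → mol Ca(C2H3O2)2 = 12.64 / 158.17 = 0.07992
n = 0.07991 / 0.07992 = 1.00 ≈ 1 → Ca(C2H3O2)2·H2O

Ca(C2H3O2)2·H2O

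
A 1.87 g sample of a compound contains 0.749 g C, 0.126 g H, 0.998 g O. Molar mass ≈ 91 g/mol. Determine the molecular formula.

C3H6O3

n(C) = 0.749/12.01 = 0.06236, n(H) = 0.126/1.008 = 0.125, n(O) = 0.998/16.00 = 0.06237
Ratios (÷ 0.06236): C 1.000, H 2.004, O 1.000
Ratio ≈ 1:2:1, so the empirical formula is CH2O
Empirical-formula mass = 30.03 g/mol
n = 91 / 30.03 = 3.03 ≈ 3
Molecular formula = (CH2O)×3 = C3H6O3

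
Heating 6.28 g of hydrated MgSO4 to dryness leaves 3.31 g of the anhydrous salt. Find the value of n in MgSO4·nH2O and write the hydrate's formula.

Mass of water lost = 6.28 − 3.31 = 2.97 g → 2.97 / 18.02 = 0.1648 mol H2O
Molar mass of MgSO4 = 120.38 g/mol → mol MgSO4 = 3.31 / 120.38 = 0.0275
n = 0.1648 / 0.0275 = 5.99 ≈ 6 → MgSO4·6H2O

MgSO4·6H2O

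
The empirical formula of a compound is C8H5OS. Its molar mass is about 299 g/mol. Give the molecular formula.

C16H10O2S2

Empirical-formula mass = 149.19 g/mol
n = 299 / 149.19 = 2.00 ≈ 2
Molecular formula = (C8H5OS)2 = C16H10O2S2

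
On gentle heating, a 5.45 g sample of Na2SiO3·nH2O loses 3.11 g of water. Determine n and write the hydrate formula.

Na2SiO3·9H2O

Mass of anhydrous Na2SiO3 = 5.45 − 3.11 = 2.34 g
mol H2O = 3.11 / 18.02 = 0.1726
Molar mass of Na2SiO3 = 122.07 g/mol → mol Na2SiO3 = 2.34 / 122.07 = 0.01917
n = 0.1726 / 0.01917 = 9.00 ≈ 9 → Na2SiO3·9H2O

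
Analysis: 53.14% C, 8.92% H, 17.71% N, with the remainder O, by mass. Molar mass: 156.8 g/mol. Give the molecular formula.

C7H14N2O2

Assume 100 g: 53.14 g C, 8.92 g H, 17.71 g N, 20.23 g O.
Moles — C: 53.14 / 12.01 = 4.425 mol; H: 8.92 / 1.008 = 8.849 mol; N: 17.71 / 14.01 = 1.264 mol; O: 20.23 / 16.00 = 1.264 mol
Divide by the smallest (1.264 mol N): C 3.500, H 7.000, N 1.000, O 1.000
×2: C 7.00, H 14.00, N 2.00, O 2.00 → C7H14N2O2
Empirical-formula mass = 158.20 g/mol
n = 156.8 / 158.20 = 0.99 ≈ 1
Molecular formula = empirical formula = C7H14N2O2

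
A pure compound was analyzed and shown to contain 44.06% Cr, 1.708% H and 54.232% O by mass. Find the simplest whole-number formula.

CrH2O4

Assume 100 g: 44.06 g Cr, 1.708 g H, 54.232 g O.
n(Cr) = 44.06/52.00 = 0.8473, n(H) = 1.708/1.008 = 1.694, n(O) = 54.232/16.00 = 3.389
Divide by the smallest (0.8473 mol Cr): Cr 1.000, H 2.000, O 4.000
→ CrH2O4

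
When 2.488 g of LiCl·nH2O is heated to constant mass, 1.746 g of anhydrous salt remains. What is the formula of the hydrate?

LiCl·H2O

Mass of water lost = 2.488 − 1.746 = 0.742 g → 0.742 / 18.02 = 0.04118 mol H2O
Molar mass of LiCl = 42.39 g/mol → mol LiCl = 1.746 / 42.39 = 0.04119
n = 0.04118 / 0.04119 = 1.00 ≈ 1 → LiCl·H2O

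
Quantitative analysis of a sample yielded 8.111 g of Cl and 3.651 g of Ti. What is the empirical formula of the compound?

Cl: 8.111 g ÷ 35.45 g/mol = 0.2288 mol
Ti: 3.651 g ÷ 47.87 g/mol = 0.07627 mol
Smallest is Ti at 0.07627 mol; normalising gives Cl 3.000, Ti 1.000
→ Cl3Ti

Cl3Ti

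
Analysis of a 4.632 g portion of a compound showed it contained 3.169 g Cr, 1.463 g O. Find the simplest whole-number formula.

Cr: 3.169 g ÷ 52.00 g/mol = 0.06094 mol
O: 1.463 g ÷ 16.00 g/mol = 0.09144 mol
Divide by the smallest (0.06094 mol Cr): Cr 1.000, O 1.500
Multiply by 2: Cr 2.00, O 3.00 → Cr2O3

Cr2O3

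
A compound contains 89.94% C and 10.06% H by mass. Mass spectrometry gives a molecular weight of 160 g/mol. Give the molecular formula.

C12H16

Assume 100 g: 89.94 g C, 10.06 g H.
Moles — C: 89.94 / 12.01 = 7.489 mol; H: 10.06 / 1.008 = 9.98 mol
Smallest is C at 7.489 mol; normalising gives C 1.000, H 1.333
Scaling by 3: C 3.00, H 4.00 → C3H4
Empirical-formula mass = 40.06 g/mol
n = 160 / 40.06 = 3.99 ≈ 4
Molecular formula = (C3H4)×4 = C12H16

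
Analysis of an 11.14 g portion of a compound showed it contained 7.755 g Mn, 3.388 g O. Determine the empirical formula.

Mn2O3

Moles — Mn: 7.755 / 54.94 = 0.1412 mol; O: 3.388 / 16.00 = 0.2117 mol
Ratios (÷ 0.1412): Mn 1.000, O 1.500
×2: Mn 2.00, O 3.00 → Mn2O3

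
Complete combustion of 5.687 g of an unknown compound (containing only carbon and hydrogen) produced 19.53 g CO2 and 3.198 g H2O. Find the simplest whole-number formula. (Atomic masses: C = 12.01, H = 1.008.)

mol C = 19.53 / 44.01 = 0.4438; mass C = 0.4438 × 12.01 = 5.330 g
mol H = 2 × (3.198 / 18.02) = 0.3549; mass H = 0.3549 × 1.008 = 0.3578 g
Ratios (÷ 0.3549): C 1.250, H 1.000
×4: C 5.00, H 4.00 → C5H4

C5H4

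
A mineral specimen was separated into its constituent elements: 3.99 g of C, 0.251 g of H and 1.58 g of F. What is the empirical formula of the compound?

C4H3F

n(C) = 3.99/12.01 = 0.3322, n(H) = 0.251/1.008 = 0.249, n(F) = 1.58/19.00 = 0.08316
Ratios (÷ 0.08316): C 3.995, H 2.994, F 1.000
≈ 4:3:1 → C4H3F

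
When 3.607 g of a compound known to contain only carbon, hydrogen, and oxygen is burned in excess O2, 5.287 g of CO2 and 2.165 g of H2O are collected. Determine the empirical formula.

CH2O

mol C = 5.287 / 44.01 = 0.1201; mass C = 0.1201 × 12.01 = 1.443 g
mol H = 2 × (2.165 / 18.02) = 0.2403; mass H = 0.2403 × 1.008 = 0.2422 g
mass O = 3.607 − (1.685) = 1.922 g → mol O = 0.1201
Ratios (÷ 0.1201): C 1.000, H 2.000, O 1.000
→ CH2O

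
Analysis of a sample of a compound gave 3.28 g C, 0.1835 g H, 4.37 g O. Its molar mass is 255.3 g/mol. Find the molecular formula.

C: 3.28 g ÷ 12.01 g/mol = 0.2731 mol
H: 0.1835 g ÷ 1.008 g/mol = 0.182 mol
O: 4.37 g ÷ 16.00 g/mol = 0.2731 mol
Ratios (÷ 0.182): C 1.500, H 1.000, O 1.500
Multiply by 2: C 3.00, H 2.00, O 3.00 → C3H2O3
Empirical-formula mass = 86.05 g/mol
n = 255.3 / 86.05 = 2.97 ≈ 3
Molecular formula = (C3H2O3)×3 = C9H6O9

C9H6O9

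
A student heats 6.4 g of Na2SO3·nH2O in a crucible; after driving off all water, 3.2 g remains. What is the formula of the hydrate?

Na2SO3·7H2O

Mass of water lost = 6.4 − 3.2 = 3.2 g → 3.2 / 18.02 = 0.1776 mol H2O
Molar mass of Na2SO3 = 126.05 g/mol → mol Na2SO3 = 3.2 / 126.05 = 0.02539
n = 0.1776 / 0.02539 = 7.00 ≈ 7 → Na2SO3·7H2O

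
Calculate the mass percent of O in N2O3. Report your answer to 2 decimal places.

63.14%

Molar mass = 2(14.01) + 3(16.00) = 76.020 g/mol
Mass of O per mole = 3 × 16.00 = 48.000 g
% O = 48.000 / 76.020 × 100 = 63.14%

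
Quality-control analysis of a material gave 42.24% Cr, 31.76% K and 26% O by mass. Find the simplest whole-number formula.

Assume 100 g: 42.24 g Cr, 31.76 g K, 26 g O.
Moles — Cr: 42.24 / 52.00 = 0.8123 mol; K: 31.76 / 39.10 = 0.8123 mol; O: 26 / 16.00 = 1.625 mol
Ratios (÷ 0.8123): Cr 1.000, K 1.000, O 2.001
→ CrKO2

CrKO2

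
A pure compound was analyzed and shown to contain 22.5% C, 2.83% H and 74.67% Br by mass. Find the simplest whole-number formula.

Assume 100 g: 22.5 g C, 2.83 g H, 74.67 g Br.
C: 22.5 g ÷ 12.01 g/mol = 1.873 mol
H: 2.83 g ÷ 1.008 g/mol = 2.808 mol
Br: 74.67 g ÷ 79.90 g/mol = 0.9345 mol
Divide by the smallest (0.9345 mol Br): C 2.005, H 3.004, Br 1.000
≈ 2:3:1 → C2H3Br

C2H3Br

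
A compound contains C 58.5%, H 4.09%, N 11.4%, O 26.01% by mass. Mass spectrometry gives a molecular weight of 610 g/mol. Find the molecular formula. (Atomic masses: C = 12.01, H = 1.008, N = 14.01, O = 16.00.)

C30H25N5O10

Assume 100 g: 58.5 g C, 4.09 g H, 11.4 g N, 26.01 g O.
n(C) = 58.5/12.01 = 4.871, n(H) = 4.09/1.008 = 4.058, n(N) = 11.4/14.01 = 0.8137, n(O) = 26.01/16.00 = 1.626
Divide by the smallest (0.8137 mol N): C 5.986, H 4.987, N 1.000, O 1.998
≈ 6:5:1:2 → C6H5NO2
Empirical-formula mass = 123.11 g/mol
n = 610 / 123.11 = 4.95 ≈ 5
Molecular formula = (C6H5NO2)×5 = C30H25N5O10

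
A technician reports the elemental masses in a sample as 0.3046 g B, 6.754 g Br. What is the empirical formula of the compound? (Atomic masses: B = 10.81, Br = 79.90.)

Moles — B: 0.3046 / 10.81 = 0.02818 mol; Br: 6.754 / 79.90 = 0.08453 mol
Ratios (÷ 0.02818): B 1.000, Br 3.000
≈ 1:3 → BBr3

BBr3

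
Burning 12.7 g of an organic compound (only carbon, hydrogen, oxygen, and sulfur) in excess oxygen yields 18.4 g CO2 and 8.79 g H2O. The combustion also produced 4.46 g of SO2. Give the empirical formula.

mol C = 18.4 / 44.01 = 0.4181; mass C = 0.4181 × 12.01 = 5.021 g
mol H = 2 × (8.79 / 18.02) = 0.9756; mass H = 0.9756 × 1.008 = 0.9834 g
mol S = 4.46 / 64.07 = 0.06961; mass S = 2.232 g
mass O = 12.7 − (8.237) = 4.463 g → mol O = 0.2789
Ratios (÷ 0.06961): C 6.006, H 14.015, O 4.007, S 1.000
≈ 6:14:4:1 → C6H14O4S

C6H14O4S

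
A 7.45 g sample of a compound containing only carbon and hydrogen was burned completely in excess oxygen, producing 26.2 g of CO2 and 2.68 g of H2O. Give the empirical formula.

mol C = 26.2 / 44.01 = 0.5953; mass C = 0.5953 × 12.01 = 7.150 g
mol H = 2 × (2.68 / 18.02) = 0.2974; mass H = 0.2974 × 1.008 = 0.2998 g
Ratios (÷ 0.2974): C 2.001, H 1.000
→ C2H

C2H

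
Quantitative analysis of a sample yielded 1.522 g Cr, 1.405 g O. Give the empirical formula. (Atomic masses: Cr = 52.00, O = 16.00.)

n(Cr) = 1.522/52.00 = 0.02927, n(O) = 1.405/16.00 = 0.08781
Divide by the smallest (0.02927 mol Cr): Cr 1.000, O 3.000
Ratio ≈ 1:3, so the empirical formula is CrO3

CrO3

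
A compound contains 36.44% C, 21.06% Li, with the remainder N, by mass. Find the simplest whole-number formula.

CLiN

Assume 100 g: 36.44 g C, 21.06 g Li, 42.5 g N.
Moles — C: 36.44 / 12.01 = 3.034 mol; Li: 21.06 / 6.94 = 3.035 mol; N: 42.5 / 14.01 = 3.034 mol
Ratios (÷ 3.034): C 1.000, Li 1.000, N 1.000
→ CLiN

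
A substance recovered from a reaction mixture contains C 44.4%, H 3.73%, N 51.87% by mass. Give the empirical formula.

Assume 100 g: 44.4 g C, 3.73 g H, 51.87 g N.
Moles — C: 44.4 / 12.01 = 3.697 mol; H: 3.73 / 1.008 = 3.7 mol; N: 51.87 / 14.01 = 3.702 mol
Ratios (÷ 3.697): C 1.000, H 1.001, N 1.001
≈ 1:1:1 → CHN

CHN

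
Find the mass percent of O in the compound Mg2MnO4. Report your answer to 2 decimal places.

Molar mass = 2(24.31) + 1(54.94) + 4(16.00) = 167.560 g/mol
Mass of O per mole = 4 × 16.00 = 64.000 g
% O = 64.000 / 167.560 × 100 = 38.20%

38.20%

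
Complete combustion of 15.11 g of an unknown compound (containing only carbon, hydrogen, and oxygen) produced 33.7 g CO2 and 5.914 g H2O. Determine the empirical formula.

mol C = 33.7 / 44.01 = 0.7657; mass C = 0.7657 × 12.01 = 9.196 g
mol H = 2 × (5.914 / 18.02) = 0.6564; mass H = 0.6564 × 1.008 = 0.6616 g
mass O = 15.11 − (9.858) = 5.252 g → mol O = 0.3282
Smallest is O at 0.3282 mol; normalising gives C 2.333, H 2.000, O 1.000
Scaling by 3: C 7.00, H 6.00, O 3.00 → C7H6O3

C7H6O3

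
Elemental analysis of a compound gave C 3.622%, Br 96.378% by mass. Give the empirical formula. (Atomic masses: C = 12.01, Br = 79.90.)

Assume 100 g: 3.622 g C, 96.378 g Br.
C: 3.622 g ÷ 12.01 g/mol = 0.3016 mol
Br: 96.378 g ÷ 79.90 g/mol = 1.206 mol
Divide by the smallest (0.3016 mol C): C 1.000, Br 4.000
→ CBr4

CBr4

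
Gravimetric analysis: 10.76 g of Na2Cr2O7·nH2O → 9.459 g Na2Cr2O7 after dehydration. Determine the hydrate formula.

Mass of water lost = 10.76 − 9.459 = 1.301 g → 1.301 / 18.02 = 0.0722 mol H2O
Molar mass of Na2Cr2O7 = 261.98 g/mol → mol Na2Cr2O7 = 9.459 / 261.98 = 0.03611
n = 0.0722 / 0.03611 = 2.00 ≈ 2 → Na2Cr2O7·2H2O

Na2Cr2O7·2H2O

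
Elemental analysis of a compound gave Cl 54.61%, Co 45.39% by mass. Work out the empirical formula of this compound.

Cl2Co

Assume 100 g: 54.61 g Cl, 45.39 g Co.
Cl: 54.61 g ÷ 35.45 g/mol = 1.54 mol
Co: 45.39 g ÷ 58.93 g/mol = 0.7702 mol
Smallest is Co at 0.7702 mol; normalising gives Cl 2.000, Co 1.000
Ratio ≈ 2:1, so the empirical formula is Cl2Co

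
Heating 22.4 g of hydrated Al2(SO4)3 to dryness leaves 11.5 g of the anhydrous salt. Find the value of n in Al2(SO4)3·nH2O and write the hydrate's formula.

Mass of water lost = 22.4 − 11.5 = 10.9 g → 10.9 / 18.02 = 0.6049 mol H2O
Molar mass of Al2(SO4)3 = 342.17 g/mol → mol Al2(SO4)3 = 11.5 / 342.17 = 0.03361
n = 0.6049 / 0.03361 = 18.00 ≈ 18 → Al2(SO4)3·18H2O

Al2(SO4)3·18H2O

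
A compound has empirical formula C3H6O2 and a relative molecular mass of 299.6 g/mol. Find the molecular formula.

Empirical-formula mass = 74.08 g/mol
n = 299.6 / 74.08 = 4.04 ≈ 4
Molecular formula = (C3H6O2)4 = C12H24O8

C12H24O8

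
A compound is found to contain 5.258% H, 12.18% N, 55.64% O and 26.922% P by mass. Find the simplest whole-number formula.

Assume 100 g: 5.258 g H, 12.18 g N, 55.64 g O, 26.922 g P.
n(H) = 5.258/1.008 = 5.216, n(N) = 12.18/14.01 = 0.8694, n(O) = 55.64/16.00 = 3.478, n(P) = 26.922/30.97 = 0.8693
Divide by the smallest (0.8693 mol P): H 6.001, N 1.000, O 4.000, P 1.000
Ratio ≈ 6:1:4:1, so the empirical formula is H6NO4P

H6NO4P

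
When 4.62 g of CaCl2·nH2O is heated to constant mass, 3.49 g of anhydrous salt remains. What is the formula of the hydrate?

Mass of water lost = 4.62 − 3.49 = 1.13 g → 1.13 / 18.02 = 0.06271 mol H2O
Molar mass of CaCl2 = 110.98 g/mol → mol CaCl2 = 3.49 / 110.98 = 0.03145
n = 0.06271 / 0.03145 = 1.99 ≈ 2 → CaCl2·2H2O

CaCl2·2H2O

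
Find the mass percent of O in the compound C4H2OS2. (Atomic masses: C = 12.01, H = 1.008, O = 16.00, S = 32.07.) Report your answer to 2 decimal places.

Molar mass = 4(12.01) + 2(1.008) + 1(16.00) + 2(32.07) = 130.196 g/mol
Mass of O per mole = 1 × 16.00 = 16.000 g
% O = 16.000 / 130.196 × 100 = 12.29%

12.29%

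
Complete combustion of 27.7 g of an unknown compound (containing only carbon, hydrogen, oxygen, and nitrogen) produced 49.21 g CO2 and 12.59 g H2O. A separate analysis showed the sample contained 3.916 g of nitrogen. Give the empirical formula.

mol C = 49.21 / 44.01 = 1.118; mass C = 1.118 × 12.01 = 13.43 g
mol H = 2 × (12.59 / 18.02) = 1.397; mass H = 1.397 × 1.008 = 1.409 g
mol N = 3.916 / 14.01 = 0.2795
mass O = 27.7 − (18.75) = 8.946 g → mol O = 0.5592
Divide by the smallest (0.2795 mol N): C 4.000, H 4.999, N 1.000, O 2.000
→ C4H5NO2

C4H5NO2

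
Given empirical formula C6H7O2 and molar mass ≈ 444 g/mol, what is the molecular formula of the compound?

Empirical-formula mass = 111.12 g/mol
n = 444 / 111.12 = 4.00 ≈ 4
Molecular formula = (C6H7O2)4 = C24H28O8

C24H28O8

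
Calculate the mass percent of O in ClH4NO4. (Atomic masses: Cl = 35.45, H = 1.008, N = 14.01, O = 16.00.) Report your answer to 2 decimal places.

Molar mass = 1(35.45) + 4(1.008) + 1(14.01) + 4(16.00) = 117.492 g/mol
Mass of O per mole = 4 × 16.00 = 64.000 g
% O = 64.000 / 117.492 × 100 = 54.47%

54.47%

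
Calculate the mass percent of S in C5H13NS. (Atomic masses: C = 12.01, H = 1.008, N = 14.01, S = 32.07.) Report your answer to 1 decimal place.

26.9%

Molar mass = 5(12.01) + 13(1.008) + 1(14.01) + 1(32.07) = 119.234 g/mol
Mass of S per mole = 1 × 32.07 = 32.070 g
% S = 32.070 / 119.234 × 100 = 26.9%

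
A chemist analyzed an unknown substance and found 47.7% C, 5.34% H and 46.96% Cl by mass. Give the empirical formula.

C3H4Cl

Assume 100 g: 47.7 g C, 5.34 g H, 46.96 g Cl.
n(C) = 47.7/12.01 = 3.972, n(H) = 5.34/1.008 = 5.298, n(Cl) = 46.96/35.45 = 1.325
Ratios (÷ 1.325): C 2.998, H 3.999, Cl 1.000
→ C3H4Cl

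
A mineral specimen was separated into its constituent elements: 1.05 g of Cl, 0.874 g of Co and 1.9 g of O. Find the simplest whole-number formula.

Cl: 1.05 g ÷ 35.45 g/mol = 0.02962 mol
Co: 0.874 g ÷ 58.93 g/mol = 0.01483 mol
O: 1.9 g ÷ 16.00 g/mol = 0.1187 mol
Ratios (÷ 0.01483): Cl 1.997, Co 1.000, O 8.007
≈ 2:1:8 → Cl2CoO8

Cl2CoO8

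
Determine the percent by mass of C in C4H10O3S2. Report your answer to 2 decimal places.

Molar mass = 4(12.01) + 10(1.008) + 3(16.00) + 2(32.07) = 170.260 g/mol
Mass of C per mole = 4 × 12.01 = 48.040 g
% C = 48.040 / 170.260 × 100 = 28.22%

28.22%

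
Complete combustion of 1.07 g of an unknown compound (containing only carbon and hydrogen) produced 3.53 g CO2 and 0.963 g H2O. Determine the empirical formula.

mol C = 3.53 / 44.01 = 0.08021; mass C = 0.08021 × 12.01 = 0.9633 g
mol H = 2 × (0.963 / 18.02) = 0.1069; mass H = 0.1069 × 1.008 = 0.1077 g
Smallest is C at 0.08021 mol; normalising gives C 1.000, H 1.333
Scaling by 3: C 3.00, H 4.00 → C3H4

C3H4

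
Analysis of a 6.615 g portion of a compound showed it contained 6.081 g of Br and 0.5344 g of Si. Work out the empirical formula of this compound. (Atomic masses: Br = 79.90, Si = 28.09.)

n(Br) = 6.081/79.90 = 0.07611, n(Si) = 0.5344/28.09 = 0.01902
Divide by the smallest (0.01902 mol Si): Br 4.000, Si 1.000
≈ 4:1 → Br4Si

Br4Si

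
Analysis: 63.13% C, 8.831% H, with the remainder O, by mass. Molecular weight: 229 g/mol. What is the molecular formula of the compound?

C12H20O4

Assume 100 g: 63.13 g C, 8.831 g H, 28.039 g O.
n(C) = 63.13/12.01 = 5.256, n(H) = 8.831/1.008 = 8.761, n(O) = 28.039/16.00 = 1.752
Smallest is O at 1.752 mol; normalising gives C 3.000, H 4.999, O 1.000
≈ 3:5:1 → C3H5O
Empirical-formula mass = 57.07 g/mol
n = 229 / 57.07 = 4.01 ≈ 4
Molecular formula = (C3H5O)×4 = C12H20O4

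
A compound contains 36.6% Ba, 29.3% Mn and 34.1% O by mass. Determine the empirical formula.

BaMn2O8

Assume 100 g: 36.6 g Ba, 29.3 g Mn, 34.1 g O.
Moles — Ba: 36.6 / 137.33 = 0.2665 mol; Mn: 29.3 / 54.94 = 0.5333 mol; O: 34.1 / 16.00 = 2.131 mol
Smallest is Ba at 0.2665 mol; normalising gives Ba 1.000, Mn 2.001, O 7.997
Ratio ≈ 1:2:8, so the empirical formula is BaMn2O8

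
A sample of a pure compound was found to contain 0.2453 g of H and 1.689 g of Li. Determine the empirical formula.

H: 0.2453 g ÷ 1.008 g/mol = 0.2434 mol
Li: 1.689 g ÷ 6.94 g/mol = 0.2434 mol
Ratios (÷ 0.2434): H 1.000, Li 1.000
Ratio ≈ 1:1, so the empirical formula is HLi

HLi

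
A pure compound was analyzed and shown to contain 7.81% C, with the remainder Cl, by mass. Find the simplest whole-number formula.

Assume 100 g: 7.81 g C, 92.19 g Cl.
Moles — C: 7.81 / 12.01 = 0.6503 mol; Cl: 92.19 / 35.45 = 2.601 mol
Ratios (÷ 0.6503): C 1.000, Cl 3.999
→ CCl4

CCl4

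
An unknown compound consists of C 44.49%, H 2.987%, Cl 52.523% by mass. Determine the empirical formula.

Assume 100 g: 44.49 g C, 2.987 g H, 52.523 g Cl.
Moles — C: 44.49 / 12.01 = 3.704 mol; H: 2.987 / 1.008 = 2.963 mol; Cl: 52.523 / 35.45 = 1.482 mol
Divide by the smallest (1.482 mol Cl): C 2.500, H 2.000, Cl 1.000
×2: C 5.00, H 4.00, Cl 2.00 → C5H4Cl2

C5H4Cl2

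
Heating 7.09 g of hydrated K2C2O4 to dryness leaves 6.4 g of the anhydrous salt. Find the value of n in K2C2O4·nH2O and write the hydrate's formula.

K2C2O4·H2O

Mass of water lost = 7.09 − 6.4 = 0.69 g → 0.69 / 18.02 = 0.03829 mol H2O
Molar mass of K2C2O4 = 166.22 g/mol → mol K2C2O4 = 6.4 / 166.22 = 0.0385
n = 0.03829 / 0.0385 = 0.99 ≈ 1 → K2C2O4·H2O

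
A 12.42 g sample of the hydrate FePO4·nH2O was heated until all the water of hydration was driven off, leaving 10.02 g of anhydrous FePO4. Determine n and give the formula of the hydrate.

Mass of water lost = 12.42 − 10.02 = 2.4 g → 2.4 / 18.02 = 0.1332 mol H2O
Molar mass of FePO4 = 150.82 g/mol → mol FePO4 = 10.02 / 150.82 = 0.06644
n = 0.1332 / 0.06644 = 2.00 ≈ 2 → FePO4·2H2O

FePO4·2H2O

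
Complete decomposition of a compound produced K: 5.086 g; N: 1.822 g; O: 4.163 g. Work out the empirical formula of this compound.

Moles — K: 5.086 / 39.10 = 0.1301 mol; N: 1.822 / 14.01 = 0.13 mol; O: 4.163 / 16.00 = 0.2602 mol
Divide by the smallest (0.13 mol N): K 1.000, N 1.000, O 2.001
Ratio ≈ 1:1:2, so the empirical formula is KNO2

KNO2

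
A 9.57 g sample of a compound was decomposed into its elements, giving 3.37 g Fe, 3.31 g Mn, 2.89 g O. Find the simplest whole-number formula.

n(Fe) = 3.37/55.85 = 0.06034, n(Mn) = 3.31/54.94 = 0.06025, n(O) = 2.89/16.00 = 0.1806
Divide by the smallest (0.06025 mol Mn): Fe 1.002, Mn 1.000, O 2.998
≈ 1:1:3 → FeMnO3

FeMnO3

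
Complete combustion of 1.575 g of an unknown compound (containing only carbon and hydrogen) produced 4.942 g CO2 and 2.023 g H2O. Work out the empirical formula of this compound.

mol C = 4.942 / 44.01 = 0.1123; mass C = 0.1123 × 12.01 = 1.349 g
mol H = 2 × (2.023 / 18.02) = 0.2245; mass H = 0.2245 × 1.008 = 0.2263 g
Smallest is C at 0.1123 mol; normalising gives C 1.000, H 1.999
Ratio ≈ 1:2, so the empirical formula is CH2

CH2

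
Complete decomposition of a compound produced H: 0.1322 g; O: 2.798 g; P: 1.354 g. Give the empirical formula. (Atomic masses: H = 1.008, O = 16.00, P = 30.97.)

H3O4P

Moles — H: 0.1322 / 1.008 = 0.1312 mol; O: 2.798 / 16.00 = 0.1749 mol; P: 1.354 / 30.97 = 0.04372 mol
Smallest is P at 0.04372 mol; normalising gives H 3.000, O 4.000, P 1.000
≈ 3:4:1 → H3O4P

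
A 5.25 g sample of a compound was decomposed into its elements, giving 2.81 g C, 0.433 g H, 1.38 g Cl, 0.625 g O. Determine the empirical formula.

C6H11ClO

C: 2.81 g ÷ 12.01 g/mol = 0.234 mol
H: 0.433 g ÷ 1.008 g/mol = 0.4296 mol
Cl: 1.38 g ÷ 35.45 g/mol = 0.03893 mol
O: 0.625 g ÷ 16.00 g/mol = 0.03906 mol
Divide by the smallest (0.03893 mol Cl): C 6.010, H 11.035, Cl 1.000, O 1.003
→ C6H11ClO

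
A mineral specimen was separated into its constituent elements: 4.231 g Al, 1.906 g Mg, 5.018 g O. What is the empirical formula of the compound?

Al: 4.231 g ÷ 26.98 g/mol = 0.1568 mol
Mg: 1.906 g ÷ 24.31 g/mol = 0.0784 mol
O: 5.018 g ÷ 16.00 g/mol = 0.3136 mol
Smallest is Mg at 0.0784 mol; normalising gives Al 2.000, Mg 1.000, O 4.000
Ratio ≈ 2:1:4, so the empirical formula is Al2MgO4

Al2MgO4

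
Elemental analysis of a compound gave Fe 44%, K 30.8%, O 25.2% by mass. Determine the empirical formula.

FeKO2

Assume 100 g: 44 g Fe, 30.8 g K, 25.2 g O.
Moles — Fe: 44 / 55.85 = 0.7878 mol; K: 30.8 / 39.10 = 0.7877 mol; O: 25.2 / 16.00 = 1.575 mol
Smallest is K at 0.7877 mol; normalising gives Fe 1.000, K 1.000, O 1.999
→ FeKO2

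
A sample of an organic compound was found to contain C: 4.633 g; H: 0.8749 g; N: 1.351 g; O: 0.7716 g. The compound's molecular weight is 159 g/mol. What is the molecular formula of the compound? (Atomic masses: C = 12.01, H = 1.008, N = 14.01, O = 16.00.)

n(C) = 4.633/12.01 = 0.3858, n(H) = 0.8749/1.008 = 0.868, n(N) = 1.351/14.01 = 0.09643, n(O) = 0.7716/16.00 = 0.04822
Ratios (÷ 0.04822): C 7.999, H 17.998, N 2.000, O 1.000
≈ 8:18:2:1 → C8H18N2O
Empirical-formula mass = 158.24 g/mol
n = 159 / 158.24 = 1.00 ≈ 1
Molecular formula = empirical formula = C8H18N2O

C8H18N2O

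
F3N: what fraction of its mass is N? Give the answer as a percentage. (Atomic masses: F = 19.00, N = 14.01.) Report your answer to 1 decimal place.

19.7%

Molar mass = 3(19.00) + 1(14.01) = 71.010 g/mol
Mass of N per mole = 1 × 14.01 = 14.010 g
% N = 14.010 / 71.010 × 100 = 19.7%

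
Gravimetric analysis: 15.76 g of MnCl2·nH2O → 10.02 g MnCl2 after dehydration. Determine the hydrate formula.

Mass of water lost = 15.76 − 10.02 = 5.74 g → 5.74 / 18.02 = 0.3185 mol H2O
Molar mass of MnCl2 = 125.84 g/mol → mol MnCl2 = 10.02 / 125.84 = 0.07962
n = 0.3185 / 0.07962 = 4.00 ≈ 4 → MnCl2·4H2O

MnCl2·4H2O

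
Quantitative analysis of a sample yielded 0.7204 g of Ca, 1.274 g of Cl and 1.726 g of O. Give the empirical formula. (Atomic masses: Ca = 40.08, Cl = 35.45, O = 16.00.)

CaCl2O6

n(Ca) = 0.7204/40.08 = 0.01797, n(Cl) = 1.274/35.45 = 0.03594, n(O) = 1.726/16.00 = 0.1079
Divide by the smallest (0.01797 mol Ca): Ca 1.000, Cl 1.999, O 6.002
Ratio ≈ 1:2:6, so the empirical formula is CaCl2O6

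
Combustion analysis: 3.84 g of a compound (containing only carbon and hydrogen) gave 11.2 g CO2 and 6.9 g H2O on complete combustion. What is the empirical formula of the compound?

CH3

mol C = 11.2 / 44.01 = 0.2545; mass C = 0.2545 × 12.01 = 3.056 g
mol H = 2 × (6.9 / 18.02) = 0.7658; mass H = 0.7658 × 1.008 = 0.7719 g
Smallest is C at 0.2545 mol; normalising gives C 1.000, H 3.009
≈ 1:3 → CH3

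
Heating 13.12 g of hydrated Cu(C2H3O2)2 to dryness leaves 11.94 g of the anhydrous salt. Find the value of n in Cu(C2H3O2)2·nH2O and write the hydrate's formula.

Mass of water lost = 13.12 − 11.94 = 1.18 g → 1.18 / 18.02 = 0.06548 mol H2O
Molar mass of Cu(C2H3O2)2 = 181.64 g/mol → mol Cu(C2H3O2)2 = 11.94 / 181.64 = 0.06574
n = 0.06548 / 0.06574 = 1.00 ≈ 1 → Cu(C2H3O2)2·H2O

Cu(C2H3O2)2·H2O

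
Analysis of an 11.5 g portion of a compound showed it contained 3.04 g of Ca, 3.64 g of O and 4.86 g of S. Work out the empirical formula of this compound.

CaO3S2

Moles — Ca: 3.04 / 40.08 = 0.07585 mol; O: 3.64 / 16.00 = 0.2275 mol; S: 4.86 / 32.07 = 0.1515 mol
Ratios (÷ 0.07585): Ca 1.000, O 2.999, S 1.998
≈ 1:3:2 → CaO3S2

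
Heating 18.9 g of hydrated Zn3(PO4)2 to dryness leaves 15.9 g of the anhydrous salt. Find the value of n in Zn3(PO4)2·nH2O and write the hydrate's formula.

Mass of water lost = 18.9 − 15.9 = 3 g → 3 / 18.02 = 0.1665 mol H2O
Molar mass of Zn3(PO4)2 = 386.08 g/mol → mol Zn3(PO4)2 = 15.9 / 386.08 = 0.04118
n = 0.1665 / 0.04118 = 4.04 ≈ 4 → Zn3(PO4)2·4H2O

Zn3(PO4)2·4H2O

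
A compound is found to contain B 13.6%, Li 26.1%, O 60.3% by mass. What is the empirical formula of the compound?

BLi3O3

Assume 100 g: 13.6 g B, 26.1 g Li, 60.3 g O.
B: 13.6 g ÷ 10.81 g/mol = 1.258 mol
Li: 26.1 g ÷ 6.94 g/mol = 3.761 mol
O: 60.3 g ÷ 16.00 g/mol = 3.769 mol
Smallest is B at 1.258 mol; normalising gives B 1.000, Li 2.989, O 2.996
≈ 1:3:3 → BLi3O3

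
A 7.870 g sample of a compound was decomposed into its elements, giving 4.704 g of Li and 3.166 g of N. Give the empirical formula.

Moles — Li: 4.704 / 6.94 = 0.6778 mol; N: 3.166 / 14.01 = 0.226 mol
Smallest is N at 0.226 mol; normalising gives Li 2.999, N 1.000
Ratio ≈ 3:1, so the empirical formula is Li3N

Li3N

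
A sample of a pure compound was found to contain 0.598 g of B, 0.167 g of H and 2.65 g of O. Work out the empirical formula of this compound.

BH3O3

Moles — B: 0.598 / 10.81 = 0.05532 mol; H: 0.167 / 1.008 = 0.1657 mol; O: 2.65 / 16.00 = 0.1656 mol
Smallest is B at 0.05532 mol; normalising gives B 1.000, H 2.995, O 2.994
≈ 1:3:3 → BH3O3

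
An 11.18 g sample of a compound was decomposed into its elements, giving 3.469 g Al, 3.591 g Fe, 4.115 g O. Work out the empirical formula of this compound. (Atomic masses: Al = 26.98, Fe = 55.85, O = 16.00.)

Al2FeO4

Al: 3.469 g ÷ 26.98 g/mol = 0.1286 mol
Fe: 3.591 g ÷ 55.85 g/mol = 0.0643 mol
O: 4.115 g ÷ 16.00 g/mol = 0.2572 mol
Ratios (÷ 0.0643): Al 2.000, Fe 1.000, O 4.000
→ Al2FeO4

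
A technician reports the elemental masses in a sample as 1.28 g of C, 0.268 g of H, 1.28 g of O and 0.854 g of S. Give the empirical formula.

Moles — C: 1.28 / 12.01 = 0.1066 mol; H: 0.268 / 1.008 = 0.2659 mol; O: 1.28 / 16.00 = 0.08 mol; S: 0.854 / 32.07 = 0.02663 mol
Smallest is S at 0.02663 mol; normalising gives C 4.002, H 9.984, O 3.004, S 1.000
≈ 4:10:3:1 → C4H10O3S

C4H10O3S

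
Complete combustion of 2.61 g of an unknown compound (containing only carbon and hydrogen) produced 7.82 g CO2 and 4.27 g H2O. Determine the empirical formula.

mol C = 7.82 / 44.01 = 0.1777; mass C = 0.1777 × 12.01 = 2.134 g
mol H = 2 × (4.27 / 18.02) = 0.4739; mass H = 0.4739 × 1.008 = 0.4777 g
Divide by the smallest (0.1777 mol C): C 1.000, H 2.667
Scaling by 3: C 3.00, H 8.00 → C3H8

C3H8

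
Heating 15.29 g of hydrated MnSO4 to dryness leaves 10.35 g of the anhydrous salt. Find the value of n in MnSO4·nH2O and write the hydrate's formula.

Mass of water lost = 15.29 − 10.35 = 4.94 g → 4.94 / 18.02 = 0.2741 mol H2O
Molar mass of MnSO4 = 151.01 g/mol → mol MnSO4 = 10.35 / 151.01 = 0.06854
n = 0.2741 / 0.06854 = 4.00 ≈ 4 → MnSO4·4H2O

MnSO4·4H2O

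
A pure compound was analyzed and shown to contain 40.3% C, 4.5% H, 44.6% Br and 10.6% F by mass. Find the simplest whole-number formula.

C6H8BrF

Assume 100 g: 40.3 g C, 4.5 g H, 44.6 g Br, 10.6 g F.
Moles — C: 40.3 / 12.01 = 3.356 mol; H: 4.5 / 1.008 = 4.464 mol; Br: 44.6 / 79.90 = 0.5582 mol; F: 10.6 / 19.00 = 0.5579 mol
Ratios (÷ 0.5579): C 6.015, H 8.002, Br 1.001, F 1.000
≈ 6:8:1:1 → C6H8BrF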